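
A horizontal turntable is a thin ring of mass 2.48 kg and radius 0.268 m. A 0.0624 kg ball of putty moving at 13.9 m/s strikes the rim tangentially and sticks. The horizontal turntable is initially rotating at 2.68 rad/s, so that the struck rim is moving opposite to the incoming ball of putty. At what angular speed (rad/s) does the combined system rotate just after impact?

The axle reaction passes through the axle and exerts no torque about it; angular momentum about the axle is conserved through the impact.
I_p = (2.48)(0.268)² = 0.1781 kg·m². Taking the sense of the ball of putty's angular momentum as positive, L_{ball} = m v R = (0.0624)(13.9)(0.268) = 0.2325 kg·m²/s.
L_i = −I_p ω_p + m v R = −(0.1781)(2.68) + 0.2325 = -0.2449 kg·m²/s.
After sticking, I_f = I_p + m R² = 0.1781 + (0.0624)(0.268)² = 0.1826 kg·m².
ω_f = L_i / I_f = -0.2449 / 0.1826 = -1.341 rad/s.

|ω_f| ≈ 1.34 rad/s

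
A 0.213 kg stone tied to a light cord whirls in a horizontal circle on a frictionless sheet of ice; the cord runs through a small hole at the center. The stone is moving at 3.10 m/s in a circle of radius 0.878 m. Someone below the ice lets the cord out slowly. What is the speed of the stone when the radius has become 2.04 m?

v₂ ≈ 1.33 m/s

Central (radial) force ⇒ zero torque about the center ⇒ m v r is constant.
v₂ = v₁ r₁ / r₂ = (3.10)(0.878) / (2.04) = 1.334 m/s.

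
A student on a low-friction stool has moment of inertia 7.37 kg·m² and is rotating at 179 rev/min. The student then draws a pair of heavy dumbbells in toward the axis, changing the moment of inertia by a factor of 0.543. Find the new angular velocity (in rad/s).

ω₂ ≈ 34.5 rad/s

No external torque acts about the spin axis, so angular momentum is conserved.
I₂ = 0.543 × 7.37 = 4.002 kg·m².
ω₂ = I₁ω₁ / I₂ = (7.370)(179 rpm) / (4.002) = 329.7 rpm = 34.52 rad/s.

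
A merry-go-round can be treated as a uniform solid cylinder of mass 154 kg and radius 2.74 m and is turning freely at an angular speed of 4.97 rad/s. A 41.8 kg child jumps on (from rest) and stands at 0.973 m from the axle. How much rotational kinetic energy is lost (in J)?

No external torque acts about the axle; L_before = L_after.
I_p = ½(154)(2.74)² = 578.1 kg·m².
Added inertia Σmr² = (41.8)(0.973)² = 39.57 kg·m²; I_f = 578.1 + 39.57 = 617.7 kg·m².
ω_f = I_p ω_i / I_f = (578.1)(4.97) / 617.7 = 4.652 rad/s.
KE_i = ½(578.1)(4.970 rad/s)² = 7140 J; KE_f = ½(617.7)(4.652)² = 6682 J.

energy lost ≈ 457 J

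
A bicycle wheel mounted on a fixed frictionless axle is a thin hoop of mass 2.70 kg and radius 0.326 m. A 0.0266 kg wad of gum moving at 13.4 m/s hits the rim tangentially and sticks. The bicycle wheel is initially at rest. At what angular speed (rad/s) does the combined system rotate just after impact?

|ω_f| ≈ 0.401 rad/s

The axle reaction passes through the axle and exerts no torque about it; angular momentum about the axle is conserved through the impact.
I_p = (2.70)(0.326)² = 0.2869 kg·m². Taking the sense of the wad of gum's angular momentum as positive, L_{wad} = m v R = (0.0266)(13.4)(0.326) = 0.1162 kg·m²/s.
L_i = 0 + 0.1162 = 0.1162 kg·m²/s.
After sticking, I_f = I_p + m R² = 0.2869 + (0.0266)(0.326)² = 0.2898 kg·m².
ω_f = L_i / I_f = 0.1162 / 0.2898 = 0.4010 rad/s.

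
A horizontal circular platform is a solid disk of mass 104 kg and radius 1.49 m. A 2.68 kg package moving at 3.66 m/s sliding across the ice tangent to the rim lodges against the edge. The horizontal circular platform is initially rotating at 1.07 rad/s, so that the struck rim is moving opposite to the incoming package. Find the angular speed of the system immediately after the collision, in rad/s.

The axle reaction passes through the central axle and exerts no torque about it; angular momentum about the central axle is conserved through the impact.
I_p = ½(104)(1.49)² = 115.4 kg·m². Taking the sense of the package's angular momentum as positive, L_{package} = m v R = (2.68)(3.66)(1.49) = 14.62 kg·m²/s.
L_i = −I_p ω_p + m v R = −(115.4)(1.07) + 14.62 = -108.9 kg·m²/s.
After sticking, I_f = I_p + m R² = 115.4 + (2.68)(1.49)² = 121.4 kg·m².
ω_f = L_i / I_f = -108.9 / 121.4 = -0.8972 rad/s.

|ω_f| ≈ 0.897 rad/s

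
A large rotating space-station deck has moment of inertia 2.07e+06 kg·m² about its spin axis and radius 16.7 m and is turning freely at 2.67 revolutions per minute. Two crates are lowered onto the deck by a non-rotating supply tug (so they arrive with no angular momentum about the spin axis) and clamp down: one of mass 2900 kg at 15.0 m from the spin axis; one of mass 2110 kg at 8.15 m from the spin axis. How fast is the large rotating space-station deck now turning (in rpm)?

ω_f ≈ 1.93 rpm

The added mass arrives with no angular momentum about the spin axis, and any external torque about the spin axis is negligible, so the system's angular momentum is conserved.
Added inertia Σmr² = (2900)(15.0)² + (2110)(8.15)² = 7.927e+05 kg·m²; I_f = 2.070e+06 + 7.927e+05 = 2.863e+06 kg·m².
ω_f = I_p ω_i / I_f = (2.070e+06)(2.67) / 2.863e+06 = 1.931 rpm.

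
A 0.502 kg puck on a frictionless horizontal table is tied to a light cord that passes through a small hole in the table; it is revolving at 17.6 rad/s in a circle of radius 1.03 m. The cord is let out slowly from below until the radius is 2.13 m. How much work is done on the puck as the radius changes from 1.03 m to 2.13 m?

No torque about the axis ⇒ m r₁² ω₁ = m r₂² ω₂.
ω₂ = ω₁ (r₁/r₂)² = (17.6)(1.03/2.13)² = 4.116 rad/s.
W = ΔKE = ½m(v₂² − v₁²) = -63.20 J.

W ≈ -63.2 J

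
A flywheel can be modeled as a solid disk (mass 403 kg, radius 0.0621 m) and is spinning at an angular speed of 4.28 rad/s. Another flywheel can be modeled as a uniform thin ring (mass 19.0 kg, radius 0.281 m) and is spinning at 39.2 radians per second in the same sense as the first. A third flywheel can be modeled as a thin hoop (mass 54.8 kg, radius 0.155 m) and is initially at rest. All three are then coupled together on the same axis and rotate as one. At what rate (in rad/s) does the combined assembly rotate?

|ω_f| ≈ 17.3 rad/s

No external torque acts about the common axis, so total angular momentum is conserved.
Moments of inertia: I_A = ½(403)(0.0621)² = 0.7771 kg·m²; I_B = (19.0)(0.281)² = 1.500 kg·m²; I_C = (54.8)(0.155)² = 1.317 kg·m².
Taking A's sense as positive: L = (0.7771)(4.28) + (1.500)(39.2) = 62.14 kg·m²·rad/s.
Combined I = 0.7771 + 1.500 + 1.317 = 3.594 kg·m².
ω_f = L / I = 62.14 / 3.594 = 17.29 rad/s.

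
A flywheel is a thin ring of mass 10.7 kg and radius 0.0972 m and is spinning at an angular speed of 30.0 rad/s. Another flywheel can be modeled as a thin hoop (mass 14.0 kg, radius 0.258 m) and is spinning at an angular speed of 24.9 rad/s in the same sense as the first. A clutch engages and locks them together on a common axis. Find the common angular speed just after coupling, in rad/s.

The coupling torques are internal; angular momentum about the shared axis is conserved.
Moments of inertia: I_A = (10.7)(0.0972)² = 0.1011 kg·m²; I_B = (14.0)(0.258)² = 0.9319 kg·m².
Taking A's sense as positive: L = (0.1011)(30.0) + (0.9319)(24.9) = 26.24 kg·m²·rad/s.
Combined I = 0.1011 + 0.9319 = 1.033 kg·m².
ω_f = L / I = 26.24 / 1.033 = 25.40 rad/s.

|ω_f| ≈ 25.4 rad/s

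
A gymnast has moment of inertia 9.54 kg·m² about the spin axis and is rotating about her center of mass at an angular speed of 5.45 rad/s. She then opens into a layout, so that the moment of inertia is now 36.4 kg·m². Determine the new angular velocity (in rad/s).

ω₂ ≈ 1.43 rad/s

With no external torque about the axis, L is conserved: I₁ω₁ = I₂ω₂.
ω₂ = I₁ω₁ / I₂ = (9.540)(5.45 rad/s) / (36.40) = 1.428 rad/s.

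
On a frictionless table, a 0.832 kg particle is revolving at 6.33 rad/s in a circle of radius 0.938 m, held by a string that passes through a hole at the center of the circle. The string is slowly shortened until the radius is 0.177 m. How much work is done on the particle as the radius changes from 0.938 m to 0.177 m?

No torque about the axis ⇒ m r₁² ω₁ = m r₂² ω₂.
ω₂ = ω₁ (r₁/r₂)² = (6.33)(0.938/0.177)² = 177.8 rad/s.
W = ΔKE = ½m(v₂² − v₁²) = 397.2 J.

W ≈ 397 J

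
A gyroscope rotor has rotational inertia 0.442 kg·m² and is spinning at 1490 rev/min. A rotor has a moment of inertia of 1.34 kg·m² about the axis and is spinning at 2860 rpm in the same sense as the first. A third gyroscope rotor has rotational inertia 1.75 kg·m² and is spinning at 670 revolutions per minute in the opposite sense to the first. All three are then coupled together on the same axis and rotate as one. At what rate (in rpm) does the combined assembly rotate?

No external torque acts about the common axis, so total angular momentum is conserved.
Taking A's sense as positive: L = (0.4420)(1490) + (1.340)(2860) − (1.750)(670) = 3318 kg·m²·rpm.
Combined I = 0.4420 + 1.340 + 1.750 = 3.532 kg·m².
ω_f = L / I = 3318 / 3.532 = 939.5 rpm.

|ω_f| ≈ 940 rpm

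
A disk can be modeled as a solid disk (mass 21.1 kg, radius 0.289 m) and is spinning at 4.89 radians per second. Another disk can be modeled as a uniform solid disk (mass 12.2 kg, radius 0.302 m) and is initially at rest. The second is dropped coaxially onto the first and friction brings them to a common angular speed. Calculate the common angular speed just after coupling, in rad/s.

|ω_f| ≈ 3.00 rad/s

No external torque acts about the common axis, so total angular momentum is conserved.
Moments of inertia: I_A = ½(21.1)(0.289)² = 0.8811 kg·m²; I_B = ½(12.2)(0.302)² = 0.5563 kg·m².
Taking A's sense as positive: L = (0.8811)(4.89) = 4.309 kg·m²·rad/s.
Combined I = 0.8811 + 0.5563 = 1.437 kg·m².
ω_f = L / I = 4.309 / 1.437 = 2.997 rad/s.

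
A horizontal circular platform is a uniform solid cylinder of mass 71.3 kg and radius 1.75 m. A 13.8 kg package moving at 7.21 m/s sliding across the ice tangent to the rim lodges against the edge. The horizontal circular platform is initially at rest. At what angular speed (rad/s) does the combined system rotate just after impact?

About the central axle the impulsive forces during the collision are internal, so angular momentum about that axis is conserved.
I_p = ½(71.3)(1.75)² = 109.2 kg·m². Taking the sense of the package's angular momentum as positive, L_{package} = m v R = (13.8)(7.21)(1.75) = 174.1 kg·m²/s.
L_i = 0 + 174.1 = 174.1 kg·m²/s.
After sticking, I_f = I_p + m R² = 109.2 + (13.8)(1.75)² = 151.4 kg·m².
ω_f = L_i / I_f = 174.1 / 151.4 = 1.150 rad/s.

|ω_f| ≈ 1.15 rad/s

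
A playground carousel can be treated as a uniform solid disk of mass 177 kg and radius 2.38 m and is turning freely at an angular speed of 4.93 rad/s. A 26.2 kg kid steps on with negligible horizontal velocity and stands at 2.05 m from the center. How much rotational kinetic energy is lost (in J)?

No external torque acts about the center; L_before = L_after.
I_p = ½(177)(2.38)² = 501.3 kg·m².
Added inertia Σmr² = (26.2)(2.05)² = 110.1 kg·m²; I_f = 501.3 + 110.1 = 611.4 kg·m².
ω_f = I_p ω_i / I_f = (501.3)(4.93) / 611.4 = 4.042 rad/s.
KE_i = ½(501.3)(4.930 rad/s)² = 6092 J; KE_f = ½(611.4)(4.042)² = 4995 J.

energy lost ≈ 1100 J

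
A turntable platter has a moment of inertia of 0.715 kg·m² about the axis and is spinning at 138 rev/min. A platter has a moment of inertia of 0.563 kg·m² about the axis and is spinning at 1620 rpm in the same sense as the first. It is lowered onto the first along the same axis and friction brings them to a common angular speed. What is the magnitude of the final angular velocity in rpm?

|ω_f| ≈ 791 rpm

The coupling torques are internal; angular momentum about the shared axis is conserved.
Taking A's sense as positive: L = (0.7150)(138) + (0.5630)(1620) = 1011 kg·m²·rpm.
Combined I = 0.7150 + 0.5630 = 1.278 kg·m².
ω_f = L / I = 1011 / 1.278 = 790.9 rpm.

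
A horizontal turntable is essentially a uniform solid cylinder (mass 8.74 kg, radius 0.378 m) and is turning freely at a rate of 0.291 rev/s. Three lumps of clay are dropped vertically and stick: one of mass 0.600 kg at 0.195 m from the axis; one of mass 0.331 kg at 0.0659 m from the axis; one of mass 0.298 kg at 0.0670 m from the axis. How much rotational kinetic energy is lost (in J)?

energy lost ≈ 0.0411 J

No external torque acts about the axis; L_before = L_after.
I_p = ½(8.74)(0.378)² = 0.6244 kg·m².
Added inertia Σmr² = (0.600)(0.195)² + (0.331)(0.0659)² + (0.298)(0.0670)² = 0.02559 kg·m²; I_f = 0.6244 + 0.02559 = 0.6500 kg·m².
ω_f = I_p ω_i / I_f = (0.6244)(0.291) / 0.6500 = 0.2795 rev/s.
KE_i = ½(0.6244)(1.828 rad/s)² = 1.044 J; KE_f = ½(0.6500)(1.756)² = 1.003 J.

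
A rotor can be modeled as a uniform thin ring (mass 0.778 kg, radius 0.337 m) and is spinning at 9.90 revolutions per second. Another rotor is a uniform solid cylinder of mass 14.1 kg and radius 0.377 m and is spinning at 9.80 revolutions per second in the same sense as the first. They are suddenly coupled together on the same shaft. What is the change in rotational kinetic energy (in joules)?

No external torque acts about the common axis, so total angular momentum is conserved.
Moments of inertia: I_A = (0.778)(0.337)² = 0.08836 kg·m²; I_B = ½(14.1)(0.377)² = 1.002 kg·m².
Taking A's sense as positive: L = (0.08836)(9.90) + (1.002)(9.80) = 10.69 kg·m²·rev/s.
Combined I = 0.08836 + 1.002 = 1.090 kg·m².
ω_f = L / I = 10.69 / 1.090 = 9.808 rev/s.
KE_i = ½ΣIω² = 2071 J; KE_f = ½(1.090)(61.63)² = 2070 J.

ΔKE ≈ -0.0160 J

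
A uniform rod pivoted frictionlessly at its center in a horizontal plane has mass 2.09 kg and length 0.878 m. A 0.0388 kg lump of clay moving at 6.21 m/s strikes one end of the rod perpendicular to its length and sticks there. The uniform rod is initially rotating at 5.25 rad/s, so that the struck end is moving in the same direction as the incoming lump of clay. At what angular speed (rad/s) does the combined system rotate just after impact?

|ω_f| ≈ 5.72 rad/s

About the pivot the impulsive forces during the collision are internal, so angular momentum about that axis is conserved.
I_p = (1/12)(2.09)(0.878)² = 0.1343 kg·m². Taking the sense of the lump of clay's angular momentum as positive, L_{lump} = m v R = (0.0388)(6.21)(0.878/2) = 0.1058 kg·m²/s.
L_i = +I_p ω_p + m v R = +(0.1343)(5.25) + 0.1058 = 0.8107 kg·m²/s.
After sticking, I_f = I_p + m R² = 0.1343 + (0.0388)(0.878/2)² = 0.1417 kg·m².
ω_f = L_i / I_f = 0.8107 / 0.1417 = 5.719 rad/s.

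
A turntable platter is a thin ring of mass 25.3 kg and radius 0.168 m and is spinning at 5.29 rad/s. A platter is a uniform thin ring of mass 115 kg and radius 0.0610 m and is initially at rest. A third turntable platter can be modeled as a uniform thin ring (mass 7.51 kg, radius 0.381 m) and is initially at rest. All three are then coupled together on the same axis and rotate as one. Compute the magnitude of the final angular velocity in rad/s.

|ω_f| ≈ 1.69 rad/s

The coupling torques are internal; angular momentum about the shared axis is conserved.
Moments of inertia: I_A = (25.3)(0.168)² = 0.7141 kg·m²; I_B = (115)(0.0610)² = 0.4279 kg·m²; I_C = (7.51)(0.381)² = 1.090 kg·m².
Taking A's sense as positive: L = (0.7141)(5.29) = 3.777 kg·m²·rad/s.
Combined I = 0.7141 + 0.4279 + 1.090 = 2.232 kg·m².
ω_f = L / I = 3.777 / 2.232 = 1.692 rad/s.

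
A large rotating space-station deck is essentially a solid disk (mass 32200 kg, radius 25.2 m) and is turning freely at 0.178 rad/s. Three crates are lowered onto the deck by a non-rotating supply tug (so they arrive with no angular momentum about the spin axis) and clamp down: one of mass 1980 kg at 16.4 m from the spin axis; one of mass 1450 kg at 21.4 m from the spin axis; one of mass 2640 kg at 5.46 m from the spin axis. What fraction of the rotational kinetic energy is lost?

fraction ≈ 0.111

No external torque acts about the spin axis; L_before = L_after.
I_p = ½(32200)(25.2)² = 1.022e+07 kg·m².
Added inertia Σmr² = (1980)(16.4)² + (1450)(21.4)² + (2640)(5.46)² = 1.275e+06 kg·m²; I_f = 1.022e+07 + 1.275e+06 = 1.150e+07 kg·m².
ω_f = I_p ω_i / I_f = (1.022e+07)(0.178) / 1.150e+07 = 0.1583 rad/s.
KE_i = ½(1.022e+07)(0.1780 rad/s)² = 1.620e+05 J; KE_f = ½(1.150e+07)(0.1583)² = 1.440e+05 J.
Fraction lost = 0.1109.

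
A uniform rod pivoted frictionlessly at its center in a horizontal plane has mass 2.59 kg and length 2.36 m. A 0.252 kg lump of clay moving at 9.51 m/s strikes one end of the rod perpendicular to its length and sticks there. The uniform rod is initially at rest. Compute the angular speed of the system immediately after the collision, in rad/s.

The axle reaction passes through the pivot and exerts no torque about it; angular momentum about the pivot is conserved through the impact.
I_p = (1/12)(2.59)(2.36)² = 1.202 kg·m². Taking the sense of the lump of clay's angular momentum as positive, L_{lump} = m v R = (0.252)(9.51)(2.36/2) = 2.828 kg·m²/s.
L_i = 0 + 2.828 = 2.828 kg·m²/s.
After sticking, I_f = I_p + m R² = 1.202 + (0.252)(2.36/2)² = 1.553 kg·m².
ω_f = L_i / I_f = 2.828 / 1.553 = 1.821 rad/s.

|ω_f| ≈ 1.82 rad/s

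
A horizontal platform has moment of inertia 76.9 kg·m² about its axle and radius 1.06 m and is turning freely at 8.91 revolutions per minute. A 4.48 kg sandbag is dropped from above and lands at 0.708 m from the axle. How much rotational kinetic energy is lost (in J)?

The added mass arrives with no angular momentum about the axle, and any external torque about the axle is negligible, so the system's angular momentum is conserved.
Added inertia Σmr² = (4.48)(0.708)² = 2.246 kg·m²; I_f = 76.90 + 2.246 = 79.15 kg·m².
ω_f = I_p ω_i / I_f = (76.90)(8.91) / 79.15 = 8.657 rpm.
KE_i = ½(76.90)(0.9331 rad/s)² = 33.47 J; KE_f = ½(79.15)(0.9066)² = 32.52 J.

energy lost ≈ 0.950 J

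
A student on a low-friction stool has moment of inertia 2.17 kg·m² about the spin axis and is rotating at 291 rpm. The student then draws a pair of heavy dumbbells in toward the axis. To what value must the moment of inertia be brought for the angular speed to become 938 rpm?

Angular momentum about the spin axis is conserved since the torque about it is zero.
I₂ = I₁ω₁ / ω₂ = (2.17)(291) / (938) = 0.6732 kg·m².

I₂ ≈ 0.673 kg·m²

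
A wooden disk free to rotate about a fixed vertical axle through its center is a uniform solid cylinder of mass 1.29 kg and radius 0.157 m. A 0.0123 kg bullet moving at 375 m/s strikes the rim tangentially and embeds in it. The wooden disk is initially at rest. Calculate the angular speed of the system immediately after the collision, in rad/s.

|ω_f| ≈ 44.7 rad/s

The axle reaction passes through the axle and exerts no torque about it; angular momentum about the axle is conserved through the impact.
I_p = ½(1.29)(0.157)² = 0.01590 kg·m². Taking the sense of the bullet's angular momentum as positive, L_{bullet} = m v R = (0.0123)(375)(0.157) = 0.7242 kg·m²/s.
L_i = 0 + 0.7242 = 0.7242 kg·m²/s.
After sticking, I_f = I_p + m R² = 0.01590 + (0.0123)(0.157)² = 0.01620 kg·m².
ω_f = L_i / I_f = 0.7242 / 0.01620 = 44.70 rad/s.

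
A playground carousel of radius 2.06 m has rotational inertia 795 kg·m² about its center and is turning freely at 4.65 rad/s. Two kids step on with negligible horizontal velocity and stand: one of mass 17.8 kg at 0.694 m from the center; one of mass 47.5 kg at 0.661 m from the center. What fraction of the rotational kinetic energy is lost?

The added mass arrives with no angular momentum about the center, and any external torque about the center is negligible, so the system's angular momentum is conserved.
Added inertia Σmr² = (17.8)(0.694)² + (47.5)(0.661)² = 29.33 kg·m²; I_f = 795.0 + 29.33 = 824.3 kg·m².
ω_f = I_p ω_i / I_f = (795.0)(4.65) / 824.3 = 4.485 rad/s.
KE_i = ½(795.0)(4.650 rad/s)² = 8595 J; KE_f = ½(824.3)(4.485)² = 8289 J.
Fraction lost = 0.03558.

fraction ≈ 0.0356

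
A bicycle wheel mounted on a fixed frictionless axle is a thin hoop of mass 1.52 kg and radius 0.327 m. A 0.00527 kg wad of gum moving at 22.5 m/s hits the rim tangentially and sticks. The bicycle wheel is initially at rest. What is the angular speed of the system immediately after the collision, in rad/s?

The axle reaction passes through the axle and exerts no torque about it; angular momentum about the axle is conserved through the impact.
I_p = (1.52)(0.327)² = 0.1625 kg·m². Taking the sense of the wad of gum's angular momentum as positive, L_{wad} = m v R = (0.00527)(22.5)(0.327) = 0.03877 kg·m²/s.
L_i = 0 + 0.03877 = 0.03877 kg·m²/s.
After sticking, I_f = I_p + m R² = 0.1625 + (0.00527)(0.327)² = 0.1631 kg·m².
ω_f = L_i / I_f = 0.03877 / 0.1631 = 0.2377 rad/s.

|ω_f| ≈ 0.238 rad/s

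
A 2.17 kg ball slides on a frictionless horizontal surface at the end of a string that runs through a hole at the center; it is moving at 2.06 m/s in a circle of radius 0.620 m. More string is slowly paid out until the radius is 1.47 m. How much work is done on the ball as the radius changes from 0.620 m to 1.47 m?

Central (radial) force ⇒ zero torque about the center ⇒ m v r is constant.
v₂ = v₁ r₁ / r₂ = (2.06)(0.620) / (1.47) = 0.8688 m/s.
W = ΔKE = ½m(v₂² − v₁²) = -3.785 J.

W ≈ -3.79 J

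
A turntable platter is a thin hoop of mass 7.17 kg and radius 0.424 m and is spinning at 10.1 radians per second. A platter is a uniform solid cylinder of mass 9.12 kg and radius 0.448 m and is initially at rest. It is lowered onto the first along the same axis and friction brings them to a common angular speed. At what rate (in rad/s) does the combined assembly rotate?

|ω_f| ≈ 5.91 rad/s

The coupling torques are internal; angular momentum about the shared axis is conserved.
Moments of inertia: I_A = (7.17)(0.424)² = 1.289 kg·m²; I_B = ½(9.12)(0.448)² = 0.9152 kg·m².
Taking A's sense as positive: L = (1.289)(10.1) = 13.02 kg·m²·rad/s.
Combined I = 1.289 + 0.9152 = 2.204 kg·m².
ω_f = L / I = 13.02 / 2.204 = 5.906 rad/s.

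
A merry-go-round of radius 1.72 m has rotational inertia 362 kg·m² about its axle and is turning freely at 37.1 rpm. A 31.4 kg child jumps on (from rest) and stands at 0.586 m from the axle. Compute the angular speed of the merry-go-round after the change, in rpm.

ω_f ≈ 36.0 rpm

No external torque acts about the axle; L_before = L_after.
Added inertia Σmr² = (31.4)(0.586)² = 10.78 kg·m²; I_f = 362.0 + 10.78 = 372.8 kg·m².
ω_f = I_p ω_i / I_f = (362.0)(37.1) / 372.8 = 36.03 rpm.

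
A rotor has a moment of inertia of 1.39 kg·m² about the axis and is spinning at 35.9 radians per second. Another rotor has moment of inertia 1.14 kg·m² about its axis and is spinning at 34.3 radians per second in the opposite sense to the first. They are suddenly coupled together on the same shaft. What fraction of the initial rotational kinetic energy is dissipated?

The coupling torques are internal; angular momentum about the shared axis is conserved.
Taking A's sense as positive: L = (1.390)(35.9) − (1.140)(34.3) = 10.80 kg·m²·rad/s.
Combined I = 1.390 + 1.140 = 2.530 kg·m².
ω_f = L / I = 10.80 / 2.530 = 4.268 rad/s.
KE_i = ½ΣIω² = 1566 J; KE_f = ½(2.530)(4.268)² = 23.05 J.
Fraction dissipated = (KE_i − KE_f)/KE_i = 0.9853.

fraction ≈ 0.985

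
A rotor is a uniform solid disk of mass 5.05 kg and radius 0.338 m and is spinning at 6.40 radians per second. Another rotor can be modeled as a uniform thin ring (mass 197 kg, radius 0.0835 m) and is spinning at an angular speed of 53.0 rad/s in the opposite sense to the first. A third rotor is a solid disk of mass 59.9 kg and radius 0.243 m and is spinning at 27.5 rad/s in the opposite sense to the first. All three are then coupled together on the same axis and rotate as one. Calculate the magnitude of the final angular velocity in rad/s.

The coupling torques are internal; angular momentum about the shared axis is conserved.
Moments of inertia: I_A = ½(5.05)(0.338)² = 0.2885 kg·m²; I_B = (197)(0.0835)² = 1.374 kg·m²; I_C = ½(59.9)(0.243)² = 1.769 kg·m².
Taking A's sense as positive: L = (0.2885)(6.40) − (1.374)(53.0) − (1.769)(27.5) = -119.6 kg·m²·rad/s.
Combined I = 0.2885 + 1.374 + 1.769 = 3.431 kg·m².
ω_f = L / I = -119.6 / 3.431 = -34.86 rad/s.

|ω_f| ≈ 34.9 rad/s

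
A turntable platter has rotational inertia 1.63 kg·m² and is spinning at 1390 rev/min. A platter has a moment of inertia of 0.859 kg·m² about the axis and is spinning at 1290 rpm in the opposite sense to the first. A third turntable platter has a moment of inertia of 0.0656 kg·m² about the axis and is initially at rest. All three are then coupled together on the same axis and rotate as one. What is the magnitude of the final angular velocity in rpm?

No external torque acts about the common axis, so total angular momentum is conserved.
Taking A's sense as positive: L = (1.630)(1390) − (0.8590)(1290) = 1158 kg·m²·rpm.
Combined I = 1.630 + 0.8590 + 0.06560 = 2.555 kg·m².
ω_f = L / I = 1158 / 2.555 = 453.1 rpm.

|ω_f| ≈ 453 rpm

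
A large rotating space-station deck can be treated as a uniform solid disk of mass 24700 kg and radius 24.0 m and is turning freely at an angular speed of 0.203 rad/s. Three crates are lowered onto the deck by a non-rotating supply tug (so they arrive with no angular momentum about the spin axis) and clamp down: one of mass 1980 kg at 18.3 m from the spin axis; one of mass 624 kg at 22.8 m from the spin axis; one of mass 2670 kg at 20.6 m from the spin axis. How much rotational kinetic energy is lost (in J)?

energy lost ≈ 33700 J

The added mass arrives with no angular momentum about the spin axis, and any external torque about the spin axis is negligible, so the system's angular momentum is conserved.
I_p = ½(24700)(24.0)² = 7.114e+06 kg·m².
Added inertia Σmr² = (1980)(18.3)² + (624)(22.8)² + (2670)(20.6)² = 2.121e+06 kg·m²; I_f = 7.114e+06 + 2.121e+06 = 9.234e+06 kg·m².
ω_f = I_p ω_i / I_f = (7.114e+06)(0.203) / 9.234e+06 = 0.1564 rad/s.
KE_i = ½(7.114e+06)(0.2030 rad/s)² = 1.466e+05 J; KE_f = ½(9.234e+06)(0.1564)² = 1.129e+05 J.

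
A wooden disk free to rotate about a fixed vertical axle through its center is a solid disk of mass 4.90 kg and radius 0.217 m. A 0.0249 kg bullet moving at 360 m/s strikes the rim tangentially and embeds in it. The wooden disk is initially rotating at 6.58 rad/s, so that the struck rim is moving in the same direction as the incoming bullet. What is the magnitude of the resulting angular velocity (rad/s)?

|ω_f| ≈ 23.2 rad/s

The axle reaction passes through the axle and exerts no torque about it; angular momentum about the axle is conserved through the impact.
I_p = ½(4.90)(0.217)² = 0.1154 kg·m². Taking the sense of the bullet's angular momentum as positive, L_{bullet} = m v R = (0.0249)(360)(0.217) = 1.945 kg·m²/s.
L_i = +I_p ω_p + m v R = +(0.1154)(6.58) + 1.945 = 2.704 kg·m²/s.
After sticking, I_f = I_p + m R² = 0.1154 + (0.0249)(0.217)² = 0.1165 kg·m².
ω_f = L_i / I_f = 2.704 / 0.1165 = 23.20 rad/s.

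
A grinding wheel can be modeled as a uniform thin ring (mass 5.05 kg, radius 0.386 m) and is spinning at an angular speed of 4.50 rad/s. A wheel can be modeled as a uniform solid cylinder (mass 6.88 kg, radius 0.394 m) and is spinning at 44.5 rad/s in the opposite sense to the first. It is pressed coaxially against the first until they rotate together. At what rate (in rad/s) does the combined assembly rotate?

The coupling torques are internal; angular momentum about the shared axis is conserved.
Moments of inertia: I_A = (5.05)(0.386)² = 0.7524 kg·m²; I_B = ½(6.88)(0.394)² = 0.5340 kg·m².
Taking A's sense as positive: L = (0.7524)(4.50) − (0.5340)(44.5) = -20.38 kg·m²·rad/s.
Combined I = 0.7524 + 0.5340 = 1.286 kg·m².
ω_f = L / I = -20.38 / 1.286 = -15.84 rad/s.

|ω_f| ≈ 15.8 rad/s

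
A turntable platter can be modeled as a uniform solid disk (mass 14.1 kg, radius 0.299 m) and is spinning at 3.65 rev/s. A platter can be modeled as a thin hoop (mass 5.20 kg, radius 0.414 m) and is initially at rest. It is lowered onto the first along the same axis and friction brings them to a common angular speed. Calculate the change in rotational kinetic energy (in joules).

No external torque acts about the common axis, so total angular momentum is conserved.
Moments of inertia: I_A = ½(14.1)(0.299)² = 0.6303 kg·m²; I_B = (5.20)(0.414)² = 0.8913 kg·m².
Taking A's sense as positive: L = (0.6303)(3.65) = 2.301 kg·m²·rev/s.
Combined I = 0.6303 + 0.8913 = 1.522 kg·m².
ω_f = L / I = 2.301 / 1.522 = 1.512 rev/s.
KE_i = ½ΣIω² = 165.7 J; KE_f = ½(1.522)(9.500)² = 68.66 J.

ΔKE ≈ -97.1 J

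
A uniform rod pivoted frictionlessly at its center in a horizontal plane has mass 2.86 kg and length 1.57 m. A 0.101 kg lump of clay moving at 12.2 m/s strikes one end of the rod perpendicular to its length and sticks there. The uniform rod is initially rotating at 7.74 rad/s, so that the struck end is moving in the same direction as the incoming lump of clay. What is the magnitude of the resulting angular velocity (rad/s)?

The axle reaction passes through the pivot and exerts no torque about it; angular momentum about the pivot is conserved through the impact.
I_p = (1/12)(2.86)(1.57)² = 0.5875 kg·m². Taking the sense of the lump of clay's angular momentum as positive, L_{lump} = m v R = (0.101)(12.2)(1.57/2) = 0.9673 kg·m²/s.
L_i = +I_p ω_p + m v R = +(0.5875)(7.74) + 0.9673 = 5.514 kg·m²/s.
After sticking, I_f = I_p + m R² = 0.5875 + (0.101)(1.57/2)² = 0.6497 kg·m².
ω_f = L_i / I_f = 5.514 / 0.6497 = 8.487 rad/s.

|ω_f| ≈ 8.49 rad/s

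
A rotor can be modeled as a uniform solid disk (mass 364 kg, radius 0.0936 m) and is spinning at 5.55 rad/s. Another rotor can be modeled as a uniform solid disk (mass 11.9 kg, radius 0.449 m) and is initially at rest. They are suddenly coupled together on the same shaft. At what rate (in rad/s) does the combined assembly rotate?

|ω_f| ≈ 3.17 rad/s

No external torque acts about the common axis, so total angular momentum is conserved.
Moments of inertia: I_A = ½(364)(0.0936)² = 1.594 kg·m²; I_B = ½(11.9)(0.449)² = 1.200 kg·m².
Taking A's sense as positive: L = (1.594)(5.55) = 8.849 kg·m²·rad/s.
Combined I = 1.594 + 1.200 = 2.794 kg·m².
ω_f = L / I = 8.849 / 2.794 = 3.167 rad/s.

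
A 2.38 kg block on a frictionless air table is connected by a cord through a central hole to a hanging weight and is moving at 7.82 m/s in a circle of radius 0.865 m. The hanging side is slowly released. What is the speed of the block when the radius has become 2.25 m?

v₂ ≈ 3.01 m/s

Central (radial) force ⇒ zero torque about the center ⇒ m v r is constant.
v₂ = v₁ r₁ / r₂ = (7.82)(0.865) / (2.25) = 3.006 m/s.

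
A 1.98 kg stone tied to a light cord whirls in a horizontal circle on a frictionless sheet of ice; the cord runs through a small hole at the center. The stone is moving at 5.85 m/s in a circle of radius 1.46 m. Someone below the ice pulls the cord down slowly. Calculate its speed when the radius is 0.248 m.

v₂ ≈ 34.4 m/s

Central (radial) force ⇒ zero torque about the center ⇒ m v r is constant.
v₂ = v₁ r₁ / r₂ = (5.85)(1.46) / (0.248) = 34.44 m/s.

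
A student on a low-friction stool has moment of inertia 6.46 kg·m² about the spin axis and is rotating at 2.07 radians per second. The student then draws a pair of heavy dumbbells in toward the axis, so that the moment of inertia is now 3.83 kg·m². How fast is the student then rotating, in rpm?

With no external torque about the axis, L is conserved: I₁ω₁ = I₂ω₂.
ω₂ = I₁ω₁ / I₂ = (6.460)(2.07 rad/s) / (3.830) = 3.491 rad/s = 33.34 rpm.

ω₂ ≈ 33.3 rpm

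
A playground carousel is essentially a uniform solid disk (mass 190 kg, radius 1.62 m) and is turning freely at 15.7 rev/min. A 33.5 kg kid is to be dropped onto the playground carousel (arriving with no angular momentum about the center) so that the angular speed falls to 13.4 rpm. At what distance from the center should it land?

The added mass arrives with no angular momentum about the center, and any external torque about the center is negligible, so the system's angular momentum is conserved.
I_p = ½(190)(1.62)² = 249.3 kg·m².
I_p ω_i = (I_p + m r²) ω_f ⇒ m r² = I_p(ω_i/ω_f − 1) = 249.3(15.7/13.4 − 1) = 42.79 kg·m².
r = √(42.79/33.5) = 1.130 m.

r ≈ 1.13 m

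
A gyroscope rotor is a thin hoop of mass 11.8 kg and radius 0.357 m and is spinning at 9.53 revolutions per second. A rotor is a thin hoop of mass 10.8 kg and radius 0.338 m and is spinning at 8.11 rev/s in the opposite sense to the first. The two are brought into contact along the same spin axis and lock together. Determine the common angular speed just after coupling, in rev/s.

|ω_f| ≈ 1.58 rev/s

The coupling torques are internal; angular momentum about the shared axis is conserved.
Moments of inertia: I_A = (11.8)(0.357)² = 1.504 kg·m²; I_B = (10.8)(0.338)² = 1.234 kg·m².
Taking A's sense as positive: L = (1.504)(9.53) − (1.234)(8.11) = 4.326 kg·m²·rev/s.
Combined I = 1.504 + 1.234 = 2.738 kg·m².
ω_f = L / I = 4.326 / 2.738 = 1.580 rev/s.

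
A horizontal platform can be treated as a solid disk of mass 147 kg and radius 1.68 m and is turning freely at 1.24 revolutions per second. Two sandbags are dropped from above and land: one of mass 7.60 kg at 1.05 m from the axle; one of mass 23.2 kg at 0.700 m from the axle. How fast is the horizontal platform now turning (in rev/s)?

ω_f ≈ 1.13 rev/s

No external torque acts about the axle; L_before = L_after.
I_p = ½(147)(1.68)² = 207.4 kg·m².
Added inertia Σmr² = (7.60)(1.05)² + (23.2)(0.700)² = 19.75 kg·m²; I_f = 207.4 + 19.75 = 227.2 kg·m².
ω_f = I_p ω_i / I_f = (207.4)(1.24) / 227.2 = 1.132 rev/s.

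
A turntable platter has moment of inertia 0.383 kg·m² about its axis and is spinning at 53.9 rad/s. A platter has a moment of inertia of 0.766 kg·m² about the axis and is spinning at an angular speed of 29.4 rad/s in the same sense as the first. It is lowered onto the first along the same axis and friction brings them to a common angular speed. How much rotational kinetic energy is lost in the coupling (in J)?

ΔKE lost ≈ 76.6 J

No external torque acts about the common axis, so total angular momentum is conserved.
Taking A's sense as positive: L = (0.3830)(53.9) + (0.7660)(29.4) = 43.16 kg·m²·rad/s.
Combined I = 0.3830 + 0.7660 = 1.149 kg·m².
ω_f = L / I = 43.16 / 1.149 = 37.57 rad/s.
KE_i = ½ΣIω² = 887.4 J; KE_f = ½(1.149)(37.57)² = 810.8 J.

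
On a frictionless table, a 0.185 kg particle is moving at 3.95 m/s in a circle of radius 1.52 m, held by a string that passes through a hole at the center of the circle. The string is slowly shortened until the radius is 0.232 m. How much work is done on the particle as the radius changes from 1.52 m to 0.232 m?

The only horizontal force on the mass is along the cord (radial), so it exerts no torque about the hole and angular momentum m v r is conserved.
v₂ = v₁ r₁ / r₂ = (3.95)(1.52) / (0.232) = 25.88 m/s.
W = ΔKE = ½m(v₂² − v₁²) = 60.51 J.

W ≈ 60.5 J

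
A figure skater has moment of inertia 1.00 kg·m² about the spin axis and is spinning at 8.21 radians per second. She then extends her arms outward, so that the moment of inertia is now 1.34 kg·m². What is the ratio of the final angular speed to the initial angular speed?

ω₂/ω₁ ≈ 0.746

Angular momentum about the spin axis is conserved since the torque about it is zero.
ω₂/ω₁ = I₁/I₂ = 1.000 / 1.340 = 0.7463.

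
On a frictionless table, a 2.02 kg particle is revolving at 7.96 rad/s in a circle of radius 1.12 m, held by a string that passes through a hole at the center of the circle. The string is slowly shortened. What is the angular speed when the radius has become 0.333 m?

ω₂ ≈ 90.0 rad/s

No torque about the axis ⇒ m r₁² ω₁ = m r₂² ω₂.
ω₂ = ω₁ (r₁/r₂)² = (7.96)(1.12/0.333)² = 90.05 rad/s.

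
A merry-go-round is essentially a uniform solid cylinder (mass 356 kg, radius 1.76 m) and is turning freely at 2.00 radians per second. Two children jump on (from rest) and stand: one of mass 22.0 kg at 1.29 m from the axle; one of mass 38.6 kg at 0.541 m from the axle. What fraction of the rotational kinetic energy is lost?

fraction ≈ 0.0799

No external torque acts about the axle; L_before = L_after.
I_p = ½(356)(1.76)² = 551.4 kg·m².
Added inertia Σmr² = (22.0)(1.29)² + (38.6)(0.541)² = 47.91 kg·m²; I_f = 551.4 + 47.91 = 599.3 kg·m².
ω_f = I_p ω_i / I_f = (551.4)(2.00) / 599.3 = 1.840 rad/s.
KE_i = ½(551.4)(2.000 rad/s)² = 1103 J; KE_f = ½(599.3)(1.840)² = 1015 J.
Fraction lost = 0.07994.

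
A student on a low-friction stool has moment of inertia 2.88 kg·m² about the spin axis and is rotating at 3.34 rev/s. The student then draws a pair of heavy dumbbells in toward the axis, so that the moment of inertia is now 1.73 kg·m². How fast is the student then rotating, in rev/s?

With no external torque about the axis, L is conserved: I₁ω₁ = I₂ω₂.
ω₂ = I₁ω₁ / I₂ = (2.880)(3.34 rev/s) / (1.730) = 5.560 rev/s.

ω₂ ≈ 5.56 rev/s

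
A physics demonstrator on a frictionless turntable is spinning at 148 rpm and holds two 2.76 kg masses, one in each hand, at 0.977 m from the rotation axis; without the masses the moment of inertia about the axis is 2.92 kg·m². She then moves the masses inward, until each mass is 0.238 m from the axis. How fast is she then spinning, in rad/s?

Angular momentum about the spin axis is conserved since the torque about it is zero.
I₁ = 2.92 + 2(2.76)(0.977)² = 8.189 kg·m²; I₂ = 2.92 + 2(2.76)(0.238)² = 3.233 kg·m².
ω₂ = I₁ω₁ / I₂ = (8.189)(148 rpm) / (3.233) = 374.9 rpm = 39.26 rad/s.

ω₂ ≈ 39.3 rad/s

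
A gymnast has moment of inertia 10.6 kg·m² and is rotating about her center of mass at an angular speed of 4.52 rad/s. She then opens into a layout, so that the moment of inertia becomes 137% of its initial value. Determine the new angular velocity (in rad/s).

Angular momentum about the spin axis is conserved since the torque about it is zero.
I₂ = 1.37 × 10.6 = 14.52 kg·m².
ω₂ = I₁ω₁ / I₂ = (10.60)(4.52 rad/s) / (14.52) = 3.299 rad/s.

ω₂ ≈ 3.30 rad/s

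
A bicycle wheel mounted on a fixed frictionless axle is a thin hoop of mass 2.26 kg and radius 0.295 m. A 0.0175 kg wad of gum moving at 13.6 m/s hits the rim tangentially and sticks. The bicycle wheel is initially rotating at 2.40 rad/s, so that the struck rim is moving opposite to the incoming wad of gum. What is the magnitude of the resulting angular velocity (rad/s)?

About the axle the impulsive forces during the collision are internal, so angular momentum about that axis is conserved.
I_p = (2.26)(0.295)² = 0.1967 kg·m². Taking the sense of the wad of gum's angular momentum as positive, L_{wad} = m v R = (0.0175)(13.6)(0.295) = 0.07021 kg·m²/s.
L_i = −I_p ω_p + m v R = −(0.1967)(2.40) + 0.07021 = -0.4018 kg·m²/s.
After sticking, I_f = I_p + m R² = 0.1967 + (0.0175)(0.295)² = 0.1982 kg·m².
ω_f = L_i / I_f = -0.4018 / 0.1982 = -2.027 rad/s.

|ω_f| ≈ 2.03 rad/s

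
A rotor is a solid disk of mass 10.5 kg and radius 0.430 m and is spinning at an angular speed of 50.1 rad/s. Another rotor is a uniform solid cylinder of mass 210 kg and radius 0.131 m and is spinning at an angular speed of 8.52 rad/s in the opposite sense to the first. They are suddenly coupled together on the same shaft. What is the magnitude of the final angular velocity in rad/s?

|ω_f| ≈ 12.0 rad/s

No external torque acts about the common axis, so total angular momentum is conserved.
Moments of inertia: I_A = ½(10.5)(0.430)² = 0.9707 kg·m²; I_B = ½(210)(0.131)² = 1.802 kg·m².
Taking A's sense as positive: L = (0.9707)(50.1) − (1.802)(8.52) = 33.28 kg·m²·rad/s.
Combined I = 0.9707 + 1.802 = 2.773 kg·m².
ω_f = L / I = 33.28 / 2.773 = 12.00 rad/s.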